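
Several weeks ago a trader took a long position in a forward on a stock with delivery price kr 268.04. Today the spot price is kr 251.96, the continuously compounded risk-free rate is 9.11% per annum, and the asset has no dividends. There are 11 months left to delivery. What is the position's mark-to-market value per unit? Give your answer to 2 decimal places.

kr 5.39

Current fair forward for the remaining 11 months: F = S·e^(r·T), r = 0.0911
F = 251.96 · e^(0.0911 × 11/12) = 251.96 × 1.087094 = 273.9042
Value of long forward = (F − K)·e^(−rT) = (273.9042 − 268.04) · e^(−0.0911·11/12)
= 5.8642 × 0.919883 = 5.39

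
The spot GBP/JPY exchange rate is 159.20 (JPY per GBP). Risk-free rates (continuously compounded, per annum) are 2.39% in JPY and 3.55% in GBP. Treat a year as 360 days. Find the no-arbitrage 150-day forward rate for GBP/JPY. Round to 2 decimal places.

158.43

F = S·e^((r_JPY − r_GBP)T) = 159.20 · e^((0.0239 − 0.0355) × 150/360)
= 159.20 · e^-0.004833 = 159.20 × 0.995179
F = 158.43 JPY per GBP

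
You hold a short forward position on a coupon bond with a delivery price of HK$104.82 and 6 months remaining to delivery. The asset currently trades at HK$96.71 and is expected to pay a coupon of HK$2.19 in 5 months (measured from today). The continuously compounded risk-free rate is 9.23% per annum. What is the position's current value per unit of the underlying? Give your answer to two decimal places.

HK$5.49

PV(remaining coupons) I = 2.19·e^(−0.0923·5/12) = 2.1074
Current forward F = (S − I)·e^(rT) = (96.71 − 2.1074)·e^(0.0923·6/12) = 94.6026 × 1.047231 = 99.0708
Value (long) = (F − K)·e^(−rT) = (99.0708 − 104.82) × 0.954899 = -5.4899
Short position value = −(long value) = HK$5.49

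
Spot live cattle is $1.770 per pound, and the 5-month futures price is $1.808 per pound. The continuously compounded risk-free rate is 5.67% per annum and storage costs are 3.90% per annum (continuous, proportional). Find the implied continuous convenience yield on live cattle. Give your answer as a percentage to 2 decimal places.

4.47%

F = S·e^((r+u−y)T) ⇒ (r+u−y) = ln(F/S)/T
ln(1.808/1.770) = 0.021242; /T ⇒ 0.050981
y = r + u − ln(F/S)/T = 0.0567 + 0.0390 − 0.050981 = 0.044719
y = 4.47%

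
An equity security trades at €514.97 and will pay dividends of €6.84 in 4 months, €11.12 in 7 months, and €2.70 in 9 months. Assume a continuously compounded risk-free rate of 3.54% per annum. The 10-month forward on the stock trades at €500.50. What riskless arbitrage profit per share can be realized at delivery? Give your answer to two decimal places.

€9.00 per share

PV(dividends) I = 6.84·e^(−0.0354·4/12) + 11.12·e^(−0.0354·7/12) + 2.70·e^(−0.0354·9/12) = 20.2817
Fair forward F* = (S − I)·e^(rT) = (514.97 − 20.2817)·e^0.029500 = 494.6883 × 1.029939 = 509.4988
Market €500.50 < fair 509.4988: forward underpriced → reverse cash-and-carry (short the stock, invest proceeds at r, pay the dividends, go long the forward).
Profit at T = |F_mkt − F*| = |500.50 − 509.4988| = €9.00 per share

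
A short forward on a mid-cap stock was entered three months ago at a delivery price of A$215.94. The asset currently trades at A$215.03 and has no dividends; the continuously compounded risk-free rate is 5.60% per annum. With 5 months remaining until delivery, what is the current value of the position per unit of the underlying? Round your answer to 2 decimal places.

-A$4.07

Current fair forward for the remaining 5 months: F = S·e^(r·T), r = 0.0560
F = 215.03 · e^(0.0560 × 5/12) = 215.03 × 1.023608 = 220.1064
Value of long forward = (F − K)·e^(−rT) = (220.1064 − 215.94) · e^(−0.0560·5/12)
= 4.1664 × 0.976937 = 4.07
Short position value = −(long value) = -A$4.07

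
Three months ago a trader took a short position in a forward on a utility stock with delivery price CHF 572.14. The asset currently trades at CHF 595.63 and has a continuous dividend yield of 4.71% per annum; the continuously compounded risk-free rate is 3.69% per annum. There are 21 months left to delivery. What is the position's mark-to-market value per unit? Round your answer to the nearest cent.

Current fair forward for the remaining 21 months: F = S·e^((r − q)·T), (r − q) = 0.0369 − 0.0471 = -0.0102
F = 595.63 · e^(-0.0102 × 21/12) = 595.63 × 0.982308 = 585.0921
Value of long forward = (F − K)·e^(−rT) = (585.0921 − 572.14) · e^(−0.0369·21/12)
= 12.9521 × 0.937466 = 12.14
Short position value = −(long value) = -CHF 12.14

-CHF 12.14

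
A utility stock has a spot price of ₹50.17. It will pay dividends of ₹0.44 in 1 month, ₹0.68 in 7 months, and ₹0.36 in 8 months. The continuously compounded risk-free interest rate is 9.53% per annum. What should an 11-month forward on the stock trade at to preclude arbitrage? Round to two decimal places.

₹53.20

PV(dividends) I = 0.44·e^(−0.0953·1/12) + 0.68·e^(−0.0953·7/12) + 0.36·e^(−0.0953·8/12)
I = 0.4365 + 0.6432 + 0.3378 = 1.4175
F = (S − I)·e^(rT) = (50.17 − 1.4175) · e^(0.0953·11/12)
= 48.7525 · e^0.087358 = 48.7525 × 1.091287 = ₹53.20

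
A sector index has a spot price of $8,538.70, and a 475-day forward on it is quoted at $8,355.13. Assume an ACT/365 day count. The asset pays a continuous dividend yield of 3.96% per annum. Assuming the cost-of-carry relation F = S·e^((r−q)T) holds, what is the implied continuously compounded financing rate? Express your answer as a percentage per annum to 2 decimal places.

From F = S·e^((r−q)T): (r − q) = ln(F/S)/T
ln(8355.13/8538.70) = ln(0.978501) = -0.021733
(r − q) = -0.021733 / (475/365) = -0.016700
r = ln(F/S)/T + q = -0.016700 + 0.0396 = 0.022900
r = 2.29%

2.29%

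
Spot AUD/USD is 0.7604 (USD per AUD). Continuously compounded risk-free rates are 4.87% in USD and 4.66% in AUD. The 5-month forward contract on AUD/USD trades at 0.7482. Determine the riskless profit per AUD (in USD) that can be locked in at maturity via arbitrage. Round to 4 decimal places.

0.0129 per AUD (in USD)

Fair forward: F* = S·e^(carry·T), with carry = (r_USD − r_AUD) = 0.0487 − 0.0466 = 0.0021
F* = 0.7604 · e^(0.0021 × 5/12) = 0.7604 · e^0.000875 = 0.7604 × 1.000875 = 0.7611
Market 0.7482 < fair 0.7611: forward underpriced → reverse cash-and-carry (short spot, go long the forward).
At maturity, profit = |F_mkt − F*| = |0.7482 − 0.7611| = 0.0129 per AUD (in USD)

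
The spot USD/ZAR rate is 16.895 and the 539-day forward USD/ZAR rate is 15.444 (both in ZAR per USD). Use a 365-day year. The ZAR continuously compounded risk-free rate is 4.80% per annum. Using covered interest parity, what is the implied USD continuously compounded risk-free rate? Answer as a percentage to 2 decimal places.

10.88%

F = S·e^((r_ZAR − r_USD)T) ⇒ r_USD = r_ZAR − ln(F/S)/T
ln(15.444/16.895) = -0.089797; /(539/365) = -0.060809
r_USD = 0.0480 + 0.060809 = 0.108809
r_USD = 10.88%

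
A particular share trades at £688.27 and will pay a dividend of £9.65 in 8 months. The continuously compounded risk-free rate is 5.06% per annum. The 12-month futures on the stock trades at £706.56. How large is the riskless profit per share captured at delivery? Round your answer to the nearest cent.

PV(dividends) I = 9.65·e^(−0.0506·8/12) = 9.3299
Fair futures F* = (S − I)·e^(rT) = (688.27 − 9.3299)·e^0.050600 = 678.9401 × 1.051902 = 714.1784
Market £706.56 < fair 714.1784: forward underpriced → reverse cash-and-carry (short the stock, invest proceeds at r, pay the dividends, go long the forward).
Profit at T = |F_mkt − F*| = |706.56 − 714.1784| = £7.62 per share

£7.62 per share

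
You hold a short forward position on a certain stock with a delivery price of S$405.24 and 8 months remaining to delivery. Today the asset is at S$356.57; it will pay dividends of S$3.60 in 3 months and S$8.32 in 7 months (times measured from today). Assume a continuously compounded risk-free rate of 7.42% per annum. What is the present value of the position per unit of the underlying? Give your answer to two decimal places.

PV(remaining dividends) I = 3.60·e^(−0.0742·3/12) + 8.32·e^(−0.0742·7/12) = 11.5014
Current forward F = (S − I)·e^(rT) = (356.57 − 11.5014)·e^(0.0742·8/12) = 345.0686 × 1.050711 = 362.5674
Value (long) = (F − K)·e^(−rT) = (362.5674 − 405.24) × 0.951737 = -40.6131
Short position value = −(long value) = S$40.61

S$40.61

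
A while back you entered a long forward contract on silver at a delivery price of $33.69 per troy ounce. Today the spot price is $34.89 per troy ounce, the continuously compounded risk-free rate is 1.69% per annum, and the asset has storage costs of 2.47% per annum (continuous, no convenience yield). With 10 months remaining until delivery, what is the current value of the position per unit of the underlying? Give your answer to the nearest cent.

Current fair forward for the remaining 10 months: F = S·e^((r + u)·T), (r + u) = 0.0169 + 0.0247 = 0.0416
F = 34.89 · e^(0.0416 × 10/12) = 34.89 × 1.035275 = 36.1207
Value of long forward = (F − K)·e^(−rT) = (36.1207 − 33.69) · e^(−0.0169·10/12)
= 2.4307 × 0.986015 = 2.40

$2.40 per troy ounce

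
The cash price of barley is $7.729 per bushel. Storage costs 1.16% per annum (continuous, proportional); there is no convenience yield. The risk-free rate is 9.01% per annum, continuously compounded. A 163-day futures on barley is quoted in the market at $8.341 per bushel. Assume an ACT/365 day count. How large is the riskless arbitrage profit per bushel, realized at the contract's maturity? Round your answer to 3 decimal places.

Fair futures: F* = S·e^(carry·T), with carry = (r + u) = 0.0901 + 0.0116 = 0.1017
F* = 7.729 · e^(0.1017 × 163/365) = 7.729 · e^0.045417 = 7.729 × 1.046464 = $8.0881
Market $8.341 > fair $8.0881: forward overpriced → cash-and-carry (buy spot, short the forward).
At maturity, profit = |F_mkt − F*| = |8.341 − 8.0881| = $0.253 per bushel

$0.253 per bushel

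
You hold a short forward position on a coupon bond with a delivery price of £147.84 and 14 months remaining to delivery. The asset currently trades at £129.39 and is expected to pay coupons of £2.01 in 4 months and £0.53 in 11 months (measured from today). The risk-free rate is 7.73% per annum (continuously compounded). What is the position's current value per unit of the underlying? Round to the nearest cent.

£8.15

PV(remaining coupons) I = 2.01·e^(−0.0773·4/12) + 0.53·e^(−0.0773·11/12) = 2.4526
Current forward F = (S − I)·e^(rT) = (129.39 − 2.4526)·e^(0.0773·14/12) = 126.9374 × 1.094375 = 138.9171
Value (long) = (F − K)·e^(−rT) = (138.9171 − 147.84) × 0.913764 = -8.1534
Short position value = −(long value) = £8.15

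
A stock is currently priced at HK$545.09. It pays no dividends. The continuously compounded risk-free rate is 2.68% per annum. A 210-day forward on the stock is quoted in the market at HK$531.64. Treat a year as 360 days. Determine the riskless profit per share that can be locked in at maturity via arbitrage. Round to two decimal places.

Fair forward: F* = S·e^(carry·T), with carry = r = 0.0268
F* = 545.09 · e^(0.0268 × 210/360) = 545.09 · e^0.015633 = 545.09 × 1.015756 = HK$553.6784
Market HK$531.64 < fair HK$553.6784: forward underpriced → reverse cash-and-carry (short spot, go long the forward).
At maturity, profit = |F_mkt − F*| = |531.64 − 553.6784| = HK$22.04 per share

HK$22.04 per share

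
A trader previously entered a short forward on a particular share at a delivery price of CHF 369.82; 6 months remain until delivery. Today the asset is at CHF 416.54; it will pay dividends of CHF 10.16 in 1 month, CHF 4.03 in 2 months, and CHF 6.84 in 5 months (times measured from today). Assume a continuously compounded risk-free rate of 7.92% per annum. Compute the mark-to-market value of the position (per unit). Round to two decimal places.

-CHF 40.39

PV(remaining dividends) I = 10.16·e^(−0.0792·1/12) + 4.03·e^(−0.0792·2/12) + 6.84·e^(−0.0792·5/12) = 20.6883
Current forward F = (S − I)·e^(rT) = (416.54 − 20.6883)·e^(0.0792·6/12) = 395.8517 × 1.040395 = 411.8421
Value (long) = (F − K)·e^(−rT) = (411.8421 − 369.82) × 0.961174 = 40.3905
Short position value = −(long value) = -CHF 40.39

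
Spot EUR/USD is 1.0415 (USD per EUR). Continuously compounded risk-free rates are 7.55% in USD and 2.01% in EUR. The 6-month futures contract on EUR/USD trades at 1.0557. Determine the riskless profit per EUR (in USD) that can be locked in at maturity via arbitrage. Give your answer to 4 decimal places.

Fair futures: F* = S·e^(carry·T), with carry = (r_USD − r_EUR) = 0.0755 − 0.0201 = 0.0554
F* = 1.0415 · e^(0.0554 × 6/12) = 1.0415 · e^0.027700 = 1.0415 × 1.028087 = 1.0708
Market 1.0557 < fair 1.0708: forward underpriced → reverse cash-and-carry (short spot, go long the forward).
At maturity, profit = |F_mkt − F*| = |1.0557 − 1.0708| = 0.0151 per EUR (in USD)

0.0151 per EUR (in USD)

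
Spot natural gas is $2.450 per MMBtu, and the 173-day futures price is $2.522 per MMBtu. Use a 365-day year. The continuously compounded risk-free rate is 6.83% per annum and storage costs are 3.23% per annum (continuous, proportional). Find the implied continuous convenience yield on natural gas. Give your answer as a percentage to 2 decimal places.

F = S·e^((r+u−y)T) ⇒ (r+u−y) = ln(F/S)/T
ln(2.522/2.450) = 0.028964; /T ⇒ 0.061109
y = r + u − ln(F/S)/T = 0.0683 + 0.0323 − 0.061109 = 0.039491
y = 3.95%

3.95%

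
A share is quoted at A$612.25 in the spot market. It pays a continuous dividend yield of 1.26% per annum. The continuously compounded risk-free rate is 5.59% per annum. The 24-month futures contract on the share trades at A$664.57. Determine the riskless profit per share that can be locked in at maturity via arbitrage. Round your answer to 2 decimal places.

Fair futures: F* = S·e^(carry·T), with carry = (r − q) = 0.0559 − 0.0126 = 0.0433
F* = 612.25 · e^(0.0433 × 24/12) = 612.25 · e^0.086600 = 612.25 × 1.090460 = A$667.6341
Market A$664.57 < fair A$667.6341: forward underpriced → reverse cash-and-carry (short spot, go long the forward).
At maturity, profit = |F_mkt − F*| = |664.57 − 667.6341| = A$3.06 per share

A$3.06 per share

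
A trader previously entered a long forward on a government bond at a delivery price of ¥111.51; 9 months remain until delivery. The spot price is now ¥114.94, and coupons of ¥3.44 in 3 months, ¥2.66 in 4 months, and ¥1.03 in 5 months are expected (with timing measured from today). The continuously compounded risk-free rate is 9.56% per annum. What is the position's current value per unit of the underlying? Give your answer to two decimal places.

¥4.22

PV(remaining coupons) I = 3.44·e^(−0.0956·3/12) + 2.66·e^(−0.0956·4/12) + 1.03·e^(−0.0956·5/12) = 6.9251
Current forward F = (S − I)·e^(rT) = (114.94 − 6.9251)·e^(0.0956·9/12) = 108.0149 × 1.074333 = 116.0440
Value (long) = (F − K)·e^(−rT) = (116.0440 − 111.51) × 0.930810 = 4.2203
Value = ¥4.22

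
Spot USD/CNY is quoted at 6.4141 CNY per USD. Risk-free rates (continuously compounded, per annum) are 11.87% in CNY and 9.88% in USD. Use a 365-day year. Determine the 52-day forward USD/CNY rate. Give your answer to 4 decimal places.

6.4323

F = S·e^((r_CNY − r_USD)T) = 6.4141 · e^((0.1187 − 0.0988) × 52/365)
= 6.4141 · e^0.002835 = 6.4141 × 1.002839
F = 6.4323 CNY per USD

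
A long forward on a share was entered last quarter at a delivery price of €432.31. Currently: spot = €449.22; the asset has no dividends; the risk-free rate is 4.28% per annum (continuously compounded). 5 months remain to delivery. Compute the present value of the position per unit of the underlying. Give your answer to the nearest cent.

€24.55

Current fair forward for the remaining 5 months: F = S·e^(r·T), r = 0.0428
F = 449.22 · e^(0.0428 × 5/12) = 449.22 × 1.017993 = 457.3028
Value of long forward = (F − K)·e^(−rT) = (457.3028 − 432.31) · e^(−0.0428·5/12)
= 24.9928 × 0.982325 = 24.55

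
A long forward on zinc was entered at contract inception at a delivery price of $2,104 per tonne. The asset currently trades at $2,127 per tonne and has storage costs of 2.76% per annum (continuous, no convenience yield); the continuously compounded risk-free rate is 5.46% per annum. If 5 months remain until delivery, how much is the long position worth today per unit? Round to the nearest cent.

$94.93 per tonne

Current fair forward for the remaining 5 months: F = S·e^((r + u)·T), (r + u) = 0.0546 + 0.0276 = 0.0822
F = 2127 · e^(0.0822 × 5/12) = 2127 × 1.03484329 = 2201.1117
Value of long forward = (F − K)·e^(−rT) = (2201.1117 − 2104) · e^(−0.0546·5/12)
= 97.1117 × 0.97750683 = 94.93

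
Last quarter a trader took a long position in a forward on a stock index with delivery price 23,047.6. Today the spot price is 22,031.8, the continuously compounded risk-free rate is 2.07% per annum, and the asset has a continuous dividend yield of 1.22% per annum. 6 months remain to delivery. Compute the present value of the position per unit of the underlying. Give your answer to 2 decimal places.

-912.47

Current fair forward for the remaining 6 months: F = S·e^((r − q)·T), (r − q) = 0.0207 − 0.0122 = 0.0085
F = 22031.8 · e^(0.0085 × 6/12) = 22031.8 × 1.00425904 = 22125.6343
Value of long forward = (F − K)·e^(−rT) = (22125.6343 − 23047.6) · e^(−0.0207·6/12)
= -921.9657 × 0.98970338 = -912.47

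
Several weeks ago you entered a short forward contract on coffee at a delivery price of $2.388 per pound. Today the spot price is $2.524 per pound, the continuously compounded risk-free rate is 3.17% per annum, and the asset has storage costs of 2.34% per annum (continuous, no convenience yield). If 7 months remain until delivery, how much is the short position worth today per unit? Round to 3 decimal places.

Current fair forward for the remaining 7 months: F = S·e^((r + u)·T), (r + u) = 0.0317 + 0.0234 = 0.0551
F = 2.524 · e^(0.0551 × 7/12) = 2.524 × 1.032664 = 2.6064
Value of long forward = (F − K)·e^(−rT) = (2.6064 − 2.388) · e^(−0.0317·7/12)
= 0.2184 × 0.981678 = 0.214
Short position value = −(long value) = -$0.214

-$0.214 per pound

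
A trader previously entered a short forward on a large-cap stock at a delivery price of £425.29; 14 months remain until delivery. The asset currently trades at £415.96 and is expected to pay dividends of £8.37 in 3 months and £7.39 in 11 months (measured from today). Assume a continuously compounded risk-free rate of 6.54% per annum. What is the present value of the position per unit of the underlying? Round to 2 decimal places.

PV(remaining dividends) I = 8.37·e^(−0.0654·3/12) + 7.39·e^(−0.0654·11/12) = 15.1943
Current forward F = (S − I)·e^(rT) = (415.96 − 15.1943)·e^(0.0654·14/12) = 400.7657 × 1.079286 = 432.5408
Value (long) = (F − K)·e^(−rT) = (432.5408 − 425.29) × 0.926538 = 6.7181
Short position value = −(long value) = -£6.72

-£6.72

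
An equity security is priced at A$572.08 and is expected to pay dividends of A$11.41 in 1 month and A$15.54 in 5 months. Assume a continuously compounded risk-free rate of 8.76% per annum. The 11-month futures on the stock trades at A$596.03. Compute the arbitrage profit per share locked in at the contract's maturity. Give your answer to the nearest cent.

PV(dividends) I = 11.41·e^(−0.0876·1/12) + 15.54·e^(−0.0876·5/12) = 26.3100
Fair futures F* = (S − I)·e^(rT) = (572.08 − 26.3100)·e^0.080300 = 545.7700 × 1.083612 = 591.4029
Market A$596.03 > fair 591.4029: forward overpriced → cash-and-carry (borrow at r, buy the stock and collect the dividends, short the forward).
Profit at T = |F_mkt − F*| = |596.03 − 591.4029| = A$4.63 per share

A$4.63 per share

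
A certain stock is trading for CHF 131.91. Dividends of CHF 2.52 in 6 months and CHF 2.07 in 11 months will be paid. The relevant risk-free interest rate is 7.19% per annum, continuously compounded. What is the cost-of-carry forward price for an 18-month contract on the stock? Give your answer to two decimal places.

CHF 142.07

PV(dividends) I = 2.52·e^(−0.0719·6/12) + 2.07·e^(−0.0719·11/12)
I = 2.4310 + 1.9380 = 4.3690
F = (S − I)·e^(rT) = (131.91 − 4.3690) · e^(0.0719·18/12)
= 127.5410 · e^0.107850 = 127.5410 × 1.113881 = CHF 142.07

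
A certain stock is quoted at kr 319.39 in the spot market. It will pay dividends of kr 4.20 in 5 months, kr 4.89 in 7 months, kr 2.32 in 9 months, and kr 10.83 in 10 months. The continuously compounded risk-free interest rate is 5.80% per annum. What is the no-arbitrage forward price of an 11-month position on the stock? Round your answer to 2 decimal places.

kr 314.30

PV(dividends) I = 4.20·e^(−0.0580·5/12) + 4.89·e^(−0.0580·7/12) + 2.32·e^(−0.0580·9/12) + 10.83·e^(−0.0580·10/12)
I = 4.0997 + 4.7273 + 2.2212 + 10.3190 = 21.3672
F = (S − I)·e^(rT) = (319.39 − 21.3672) · e^(0.0580·11/12)
= 298.0228 · e^0.053167 = 298.0228 × 1.054606 = kr 314.30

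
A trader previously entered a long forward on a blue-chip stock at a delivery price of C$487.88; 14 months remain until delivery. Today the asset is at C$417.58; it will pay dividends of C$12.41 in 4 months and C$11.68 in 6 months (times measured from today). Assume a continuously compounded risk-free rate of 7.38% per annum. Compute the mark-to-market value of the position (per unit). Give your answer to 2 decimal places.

PV(remaining dividends) I = 12.41·e^(−0.0738·4/12) + 11.68·e^(−0.0738·6/12) = 23.3653
Current forward F = (S − I)·e^(rT) = (417.58 − 23.3653)·e^(0.0738·14/12) = 394.2147 × 1.089915 = 429.6605
Value (long) = (F − K)·e^(−rT) = (429.6605 − 487.88) × 0.917502 = -53.4165
Value = -C$53.42

-C$53.42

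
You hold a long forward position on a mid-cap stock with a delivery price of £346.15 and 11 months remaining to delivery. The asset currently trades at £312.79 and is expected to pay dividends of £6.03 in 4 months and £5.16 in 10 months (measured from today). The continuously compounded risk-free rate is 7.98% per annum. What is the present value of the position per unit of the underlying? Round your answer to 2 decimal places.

PV(remaining dividends) I = 6.03·e^(−0.0798·4/12) + 5.16·e^(−0.0798·10/12) = 10.6997
Current forward F = (S − I)·e^(rT) = (312.79 − 10.6997)·e^(0.0798·11/12) = 302.0903 × 1.075892 = 325.0165
Value (long) = (F − K)·e^(−rT) = (325.0165 − 346.15) × 0.929461 = -19.6428
Value = -£19.64

-£19.64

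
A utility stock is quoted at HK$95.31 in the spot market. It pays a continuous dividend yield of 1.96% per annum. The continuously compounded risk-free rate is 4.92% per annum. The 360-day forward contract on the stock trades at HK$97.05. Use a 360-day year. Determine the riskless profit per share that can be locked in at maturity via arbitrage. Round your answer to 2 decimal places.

Fair forward: F* = S·e^(carry·T), with carry = (r − q) = 0.0492 − 0.0196 = 0.0296
F* = 95.31 · e^(0.0296 × 360/360) = 95.31 · e^0.029600 = 95.31 × 1.030042 = HK$98.1733
Market HK$97.05 < fair HK$98.1733: forward underpriced → reverse cash-and-carry (short spot, go long the forward).
At maturity, profit = |F_mkt − F*| = |97.05 − 98.1733| = HK$1.12 per share

HK$1.12 per share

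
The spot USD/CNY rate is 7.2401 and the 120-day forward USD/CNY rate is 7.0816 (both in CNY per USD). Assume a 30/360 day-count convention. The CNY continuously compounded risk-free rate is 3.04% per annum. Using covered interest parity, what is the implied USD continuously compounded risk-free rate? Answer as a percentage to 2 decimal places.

9.68%

F = S·e^((r_CNY − r_USD)T) ⇒ r_USD = r_CNY − ln(F/S)/T
ln(7.0816/7.2401) = -0.022135; /(120/360) = -0.066405
r_USD = 0.0304 + 0.066405 = 0.096805
r_USD = 9.68%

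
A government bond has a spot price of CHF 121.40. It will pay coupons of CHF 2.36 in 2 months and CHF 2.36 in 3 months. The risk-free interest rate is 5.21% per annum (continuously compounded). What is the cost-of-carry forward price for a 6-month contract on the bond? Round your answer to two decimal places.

PV(coupons) I = 2.36·e^(−0.0521·2/12) + 2.36·e^(−0.0521·3/12)
I = 2.3396 + 2.3295 = 4.6691
F = (S − I)·e^(rT) = (121.40 − 4.6691) · e^(0.0521·6/12)
= 116.7309 · e^0.026050 = 116.7309 × 1.026392 = CHF 119.81

CHF 119.81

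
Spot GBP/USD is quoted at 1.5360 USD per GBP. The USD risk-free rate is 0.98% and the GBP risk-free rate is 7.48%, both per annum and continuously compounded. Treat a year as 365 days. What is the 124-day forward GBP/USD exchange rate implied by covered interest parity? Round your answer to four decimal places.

F = S·e^((r_USD − r_GBP)T) = 1.5360 · e^((0.0098 − 0.0748) × 124/365)
= 1.5360 · e^-0.022082 = 1.5360 × 0.978160
F = 1.5025 USD per GBP

1.5025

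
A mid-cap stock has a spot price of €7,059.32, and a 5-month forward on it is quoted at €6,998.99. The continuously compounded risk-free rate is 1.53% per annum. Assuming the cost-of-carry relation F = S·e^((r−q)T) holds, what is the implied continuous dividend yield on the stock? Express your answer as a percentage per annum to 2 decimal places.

From F = S·e^((r−q)T): (r − q) = ln(F/S)/T
ln(6998.99/7059.32) = ln(0.991454) = -0.008583
(r − q) = -0.008583 / (5/12) = -0.020599
q = r − ln(F/S)/T = 0.0153 + 0.020599 = 0.035899
q = 3.59%

3.59%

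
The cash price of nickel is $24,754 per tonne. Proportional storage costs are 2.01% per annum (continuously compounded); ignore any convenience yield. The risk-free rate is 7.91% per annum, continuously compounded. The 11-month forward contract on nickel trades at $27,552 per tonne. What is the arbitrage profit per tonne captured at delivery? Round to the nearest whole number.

$442 per tonne

Fair forward: F* = S·e^(carry·T), with carry = (r + u) = 0.0791 + 0.0201 = 0.0992
F* = 24754 · e^(0.0992 × 11/12) = 24754 · e^0.090933 = 24754 × 1.095196 = $27110.4818
Market $27552 > fair $27110.4818: forward overpriced → cash-and-carry (buy spot, short the forward).
At maturity, profit = |F_mkt − F*| = |27552 − 27110.4818| = $442 per tonne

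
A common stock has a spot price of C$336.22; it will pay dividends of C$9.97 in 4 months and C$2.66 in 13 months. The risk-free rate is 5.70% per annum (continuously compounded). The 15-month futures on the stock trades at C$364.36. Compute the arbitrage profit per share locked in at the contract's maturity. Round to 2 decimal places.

C$16.50 per share

PV(dividends) I = 9.97·e^(−0.0570·4/12) + 2.66·e^(−0.0570·13/12) = 12.2831
Fair futures F* = (S − I)·e^(rT) = (336.22 − 12.2831)·e^0.071250 = 323.9369 × 1.073850 = 347.8596
Market C$364.36 > fair 347.8596: forward overpriced → cash-and-carry (borrow at r, buy the stock and collect the dividends, short the forward).
Profit at T = |F_mkt − F*| = |364.36 − 347.8596| = C$16.50 per share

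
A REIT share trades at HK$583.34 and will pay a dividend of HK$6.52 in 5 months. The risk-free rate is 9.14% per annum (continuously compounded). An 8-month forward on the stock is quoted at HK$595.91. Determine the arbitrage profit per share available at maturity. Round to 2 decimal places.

HK$17.41 per share

PV(dividends) I = 6.52·e^(−0.0914·5/12) = 6.2764
Fair forward F* = (S − I)·e^(rT) = (583.34 − 6.2764)·e^0.060933 = 577.0636 × 1.062828 = 613.3194
Market HK$595.91 < fair 613.3194: forward underpriced → reverse cash-and-carry (short the stock, invest proceeds at r, pay the dividends, go long the forward).
Profit at T = |F_mkt − F*| = |595.91 − 613.3194| = HK$17.41 per share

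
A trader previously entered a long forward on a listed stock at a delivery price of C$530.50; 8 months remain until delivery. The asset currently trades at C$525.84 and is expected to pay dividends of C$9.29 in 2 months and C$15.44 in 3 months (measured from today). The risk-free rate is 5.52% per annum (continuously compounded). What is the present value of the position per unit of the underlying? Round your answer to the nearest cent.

PV(remaining dividends) I = 9.29·e^(−0.0552·2/12) + 15.44·e^(−0.0552·3/12) = 24.4333
Current forward F = (S − I)·e^(rT) = (525.84 − 24.4333)·e^(0.0552·8/12) = 501.4067 × 1.037486 = 520.2024
Value (long) = (F − K)·e^(−rT) = (520.2024 − 530.50) × 0.963869 = -9.9255
Value = -C$9.93

-C$9.93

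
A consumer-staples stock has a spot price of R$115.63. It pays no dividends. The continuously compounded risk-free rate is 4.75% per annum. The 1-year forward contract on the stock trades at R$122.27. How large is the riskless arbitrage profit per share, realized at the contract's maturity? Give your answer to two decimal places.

Fair forward: F* = S·e^(carry·T), with carry = r = 0.0475
F* = 115.63 · e^(0.0475 × 12/12) = 115.63 · e^0.047500 = 115.63 × 1.048646 = R$121.2549
Market R$122.27 > fair R$121.2549: forward overpriced → cash-and-carry (buy spot, short the forward).
At maturity, profit = |F_mkt − F*| = |122.27 − 121.2549| = R$1.02 per share

R$1.02 per share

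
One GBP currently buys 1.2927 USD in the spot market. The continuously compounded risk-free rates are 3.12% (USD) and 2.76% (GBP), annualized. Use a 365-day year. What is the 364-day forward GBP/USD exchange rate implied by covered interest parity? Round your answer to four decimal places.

1.2973

F = S·e^((r_USD − r_GBP)T) = 1.2927 · e^((0.0312 − 0.0276) × 364/365)
= 1.2927 · e^0.003590 = 1.2927 × 1.003596
F = 1.2973 USD per GBP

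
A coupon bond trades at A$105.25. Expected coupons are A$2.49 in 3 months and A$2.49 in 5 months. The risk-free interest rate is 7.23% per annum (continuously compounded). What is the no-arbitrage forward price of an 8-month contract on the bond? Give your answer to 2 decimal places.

A$105.35

PV(coupons) I = 2.49·e^(−0.0723·3/12) + 2.49·e^(−0.0723·5/12)
I = 2.4454 + 2.4161 = 4.8615
F = (S − I)·e^(rT) = (105.25 − 4.8615) · e^(0.0723·8/12)
= 100.3885 · e^0.048200 = 100.3885 × 1.049381 = A$105.35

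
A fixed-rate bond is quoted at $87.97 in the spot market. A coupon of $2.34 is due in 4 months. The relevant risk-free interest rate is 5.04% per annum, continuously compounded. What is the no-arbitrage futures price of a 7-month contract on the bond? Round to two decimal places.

$88.23

PV(coupons) I = 2.34·e^(−0.0504·4/12)
I = 2.3010
F = (S − I)·e^(rT) = (87.97 − 2.3010) · e^(0.0504·7/12)
= 85.6690 · e^0.029400 = 85.6690 × 1.029836 = $88.23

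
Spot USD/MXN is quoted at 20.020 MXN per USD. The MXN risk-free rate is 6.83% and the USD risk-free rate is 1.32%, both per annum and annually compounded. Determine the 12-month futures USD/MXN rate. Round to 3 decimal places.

By covered interest parity, F = S · (1+r_MXN)^T / (1+r_USD)^T
= 20.020 × 1.068300 / 1.013200 = 20.020 × 1.054382
F = 21.109 MXN per USD

21.109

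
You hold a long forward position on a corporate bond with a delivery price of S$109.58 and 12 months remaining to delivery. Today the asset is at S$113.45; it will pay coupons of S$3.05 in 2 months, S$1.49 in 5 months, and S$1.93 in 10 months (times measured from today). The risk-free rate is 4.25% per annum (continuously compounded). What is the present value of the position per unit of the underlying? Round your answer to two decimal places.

PV(remaining coupons) I = 3.05·e^(−0.0425·2/12) + 1.49·e^(−0.0425·5/12) + 1.93·e^(−0.0425·10/12) = 6.3552
Current forward F = (S − I)·e^(rT) = (113.45 − 6.3552)·e^(0.0425·12/12) = 107.0948 × 1.043416 = 111.7444
Value (long) = (F − K)·e^(−rT) = (111.7444 − 109.58) × 0.958390 = 2.0743
Value = S$2.07

S$2.07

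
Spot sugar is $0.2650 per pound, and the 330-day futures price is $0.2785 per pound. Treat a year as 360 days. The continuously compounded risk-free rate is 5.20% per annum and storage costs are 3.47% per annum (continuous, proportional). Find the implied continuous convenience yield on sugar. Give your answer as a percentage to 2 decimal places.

F = S·e^((r+u−y)T) ⇒ (r+u−y) = ln(F/S)/T
ln(0.2785/0.2650) = 0.049688; /T ⇒ 0.054205
y = r + u − ln(F/S)/T = 0.0520 + 0.0347 − 0.054205 = 0.032495
y = 3.25%

3.25%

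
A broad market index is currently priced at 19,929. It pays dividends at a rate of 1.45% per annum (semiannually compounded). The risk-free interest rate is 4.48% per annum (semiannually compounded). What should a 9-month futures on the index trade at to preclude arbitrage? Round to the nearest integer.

20,380

F = S · (1+r/2)^(2T) / (1+q/2)^(2T)
= 19929 × 1.033787 / 1.010895 = 19929 × 1.022645
F = 20,380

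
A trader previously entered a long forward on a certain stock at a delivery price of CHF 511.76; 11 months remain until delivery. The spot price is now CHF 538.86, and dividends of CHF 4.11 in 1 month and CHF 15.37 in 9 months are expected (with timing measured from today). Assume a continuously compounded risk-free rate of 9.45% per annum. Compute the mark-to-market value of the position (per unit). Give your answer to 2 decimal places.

PV(remaining dividends) I = 4.11·e^(−0.0945·1/12) + 15.37·e^(−0.0945·9/12) = 18.3961
Current forward F = (S − I)·e^(rT) = (538.86 − 18.3961)·e^(0.0945·11/12) = 520.4639 × 1.090488 = 567.5596
Value (long) = (F − K)·e^(−rT) = (567.5596 − 511.76) × 0.917021 = 51.1694
Value = CHF 51.17

CHF 51.17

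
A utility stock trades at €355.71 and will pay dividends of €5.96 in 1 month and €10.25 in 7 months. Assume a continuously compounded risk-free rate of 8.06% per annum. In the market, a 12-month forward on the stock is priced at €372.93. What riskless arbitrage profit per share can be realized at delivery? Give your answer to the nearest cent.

PV(dividends) I = 5.96·e^(−0.0806·1/12) + 10.25·e^(−0.0806·7/12) = 15.6993
Fair forward F* = (S − I)·e^(rT) = (355.71 − 15.6993)·e^0.080600 = 340.0107 × 1.083937 = 368.5502
Market €372.93 > fair 368.5502: forward overpriced → cash-and-carry (borrow at r, buy the stock and collect the dividends, short the forward).
Profit at T = |F_mkt − F*| = |372.93 − 368.5502| = €4.38 per share

€4.38 per share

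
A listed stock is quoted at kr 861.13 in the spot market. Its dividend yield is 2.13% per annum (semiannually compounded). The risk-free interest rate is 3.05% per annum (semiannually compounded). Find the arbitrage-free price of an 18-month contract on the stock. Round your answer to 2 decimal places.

kr 872.94

F = S · (1+r/2)^(2T) / (1+q/2)^(2T)
= 861.13 × 1.046451 / 1.032291 = 861.13 × 1.013717
F = kr 872.94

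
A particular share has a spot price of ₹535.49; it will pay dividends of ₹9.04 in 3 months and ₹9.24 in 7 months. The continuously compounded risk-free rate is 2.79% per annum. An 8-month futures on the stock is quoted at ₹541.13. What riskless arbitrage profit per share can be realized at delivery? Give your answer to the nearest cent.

PV(dividends) I = 9.04·e^(−0.0279·3/12) + 9.24·e^(−0.0279·7/12) = 18.0680
Fair futures F* = (S − I)·e^(rT) = (535.49 − 18.0680)·e^0.018600 = 517.4220 × 1.018774 = 527.1361
Market ₹541.13 > fair 527.1361: forward overpriced → cash-and-carry (borrow at r, buy the stock and collect the dividends, short the forward).
Profit at T = |F_mkt − F*| = |541.13 − 527.1361| = ₹13.99 per share

₹13.99 per share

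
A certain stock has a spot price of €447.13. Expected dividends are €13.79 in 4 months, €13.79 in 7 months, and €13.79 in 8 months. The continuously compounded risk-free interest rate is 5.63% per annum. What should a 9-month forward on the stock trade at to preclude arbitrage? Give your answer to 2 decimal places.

PV(dividends) I = 13.79·e^(−0.0563·4/12) + 13.79·e^(−0.0563·7/12) + 13.79·e^(−0.0563·8/12)
I = 13.5336 + 13.3445 + 13.2820 = 40.1601
F = (S − I)·e^(rT) = (447.13 − 40.1601) · e^(0.0563·9/12)
= 406.9699 · e^0.042225 = 406.9699 × 1.043129 = €424.52

€424.52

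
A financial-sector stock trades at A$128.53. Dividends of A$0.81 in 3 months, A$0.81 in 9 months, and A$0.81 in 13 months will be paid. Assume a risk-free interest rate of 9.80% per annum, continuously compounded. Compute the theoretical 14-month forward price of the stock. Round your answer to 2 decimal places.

PV(dividends) I = 0.81·e^(−0.0980·3/12) + 0.81·e^(−0.0980·9/12) + 0.81·e^(−0.0980·13/12)
I = 0.7904 + 0.7526 + 0.7284 = 2.2714
F = (S − I)·e^(rT) = (128.53 − 2.2714) · e^(0.0980·14/12)
= 126.2586 · e^0.114333 = 126.2586 × 1.121125 = A$141.55

A$141.55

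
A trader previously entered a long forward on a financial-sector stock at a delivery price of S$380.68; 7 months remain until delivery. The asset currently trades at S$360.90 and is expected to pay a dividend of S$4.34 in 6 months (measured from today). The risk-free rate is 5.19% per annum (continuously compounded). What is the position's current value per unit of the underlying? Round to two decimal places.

-S$12.66

PV(remaining dividends) I = 4.34·e^(−0.0519·6/12) = 4.2288
Current forward F = (S − I)·e^(rT) = (360.90 − 4.2288)·e^(0.0519·7/12) = 356.6712 × 1.030738 = 367.6346
Value (long) = (F − K)·e^(−rT) = (367.6346 − 380.68) × 0.970179 = -12.6564
Value = -S$12.66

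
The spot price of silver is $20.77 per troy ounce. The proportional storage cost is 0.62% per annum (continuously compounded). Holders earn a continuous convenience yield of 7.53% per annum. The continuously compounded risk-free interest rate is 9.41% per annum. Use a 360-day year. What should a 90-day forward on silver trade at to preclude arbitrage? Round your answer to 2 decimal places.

Net carry = r + u − y = 0.0941 + 0.0062 − 0.0753 = 0.0250
F = S·e^((r+u−y)T) = 20.77 · e^(0.0250 × 90/360) = 20.77 · e^0.006250
= 20.77 × 1.006270 = $20.90 per troy ounce

$20.90 per troy ounce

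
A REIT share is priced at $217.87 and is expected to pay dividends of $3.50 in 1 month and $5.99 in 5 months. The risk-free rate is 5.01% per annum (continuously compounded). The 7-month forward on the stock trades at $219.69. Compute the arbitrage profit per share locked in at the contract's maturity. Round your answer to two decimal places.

$4.99 per share

PV(dividends) I = 3.50·e^(−0.0501·1/12) + 5.99·e^(−0.0501·5/12) = 9.3517
Fair forward F* = (S − I)·e^(rT) = (217.87 − 9.3517)·e^0.029225 = 208.5183 × 1.029656 = 214.7021
Market $219.69 > fair 214.7021: forward overpriced → cash-and-carry (borrow at r, buy the stock and collect the dividends, short the forward).
Profit at T = |F_mkt − F*| = |219.69 − 214.7021| = $4.99 per share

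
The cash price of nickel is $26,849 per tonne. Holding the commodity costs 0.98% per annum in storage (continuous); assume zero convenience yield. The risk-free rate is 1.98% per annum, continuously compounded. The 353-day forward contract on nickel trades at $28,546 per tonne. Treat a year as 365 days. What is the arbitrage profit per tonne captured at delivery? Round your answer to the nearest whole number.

$917 per tonne

Fair forward: F* = S·e^(carry·T), with carry = (r + u) = 0.0198 + 0.0098 = 0.0296
F* = 26849 · e^(0.0296 × 353/365) = 26849 · e^0.028627 = 26849 × 1.029041 = $27628.7218
Market $28546 > fair $27628.7218: forward overpriced → cash-and-carry (buy spot, short the forward).
At maturity, profit = |F_mkt − F*| = |28546 − 27628.7218| = $917 per tonne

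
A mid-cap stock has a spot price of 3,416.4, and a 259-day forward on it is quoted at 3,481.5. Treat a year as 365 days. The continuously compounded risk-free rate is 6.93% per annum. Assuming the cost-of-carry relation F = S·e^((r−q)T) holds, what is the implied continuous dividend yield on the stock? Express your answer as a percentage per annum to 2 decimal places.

From F = S·e^((r−q)T): (r − q) = ln(F/S)/T
ln(3481.5/3416.4) = ln(1.019055) = 0.018876
(r − q) = 0.018876 / (259/365) = 0.026601
q = r − ln(F/S)/T = 0.0693 − 0.026601 = 0.042699
q = 4.27%

4.27%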